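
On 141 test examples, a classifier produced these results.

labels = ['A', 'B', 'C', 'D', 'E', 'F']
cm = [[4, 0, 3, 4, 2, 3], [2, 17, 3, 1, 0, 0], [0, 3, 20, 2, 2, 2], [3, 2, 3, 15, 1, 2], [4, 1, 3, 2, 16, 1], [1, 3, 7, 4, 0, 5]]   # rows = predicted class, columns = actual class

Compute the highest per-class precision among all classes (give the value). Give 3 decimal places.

0.739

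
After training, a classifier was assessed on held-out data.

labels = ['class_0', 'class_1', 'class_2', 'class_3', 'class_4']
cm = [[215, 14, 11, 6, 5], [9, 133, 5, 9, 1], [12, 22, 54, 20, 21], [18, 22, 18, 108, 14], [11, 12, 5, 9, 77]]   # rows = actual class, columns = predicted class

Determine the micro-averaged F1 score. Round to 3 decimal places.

Micro-averaging pools counts across classes: ΣTP=587, ΣFP=244, ΣFN=244.
Micro-F1 score = 2·TP/(2·TP+FP+FN) on pooled counts = 0.706 (equals overall accuracy in single-label multiclass).

0.706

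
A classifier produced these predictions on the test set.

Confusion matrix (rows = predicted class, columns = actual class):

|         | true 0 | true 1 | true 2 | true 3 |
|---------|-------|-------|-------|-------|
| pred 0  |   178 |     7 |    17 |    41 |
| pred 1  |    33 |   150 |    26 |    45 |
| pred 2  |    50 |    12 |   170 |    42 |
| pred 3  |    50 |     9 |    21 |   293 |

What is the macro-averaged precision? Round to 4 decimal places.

0.6823

Per-class precision (TP/(TP+FP)):
  0: TP=178, FP=7+17+41=65 → 178/243 = 0.73251
  1: TP=150, FP=33+26+45=104 → 150/254 = 0.59055
  2: TP=170, FP=50+12+42=104 → 170/274 = 0.62044
  3: TP=293, FP=50+9+21=80 → 293/373 = 0.78552
Macro-precision = mean = (0.73251 + 0.59055 + 0.62044 + 0.78552) / 4 = 0.6823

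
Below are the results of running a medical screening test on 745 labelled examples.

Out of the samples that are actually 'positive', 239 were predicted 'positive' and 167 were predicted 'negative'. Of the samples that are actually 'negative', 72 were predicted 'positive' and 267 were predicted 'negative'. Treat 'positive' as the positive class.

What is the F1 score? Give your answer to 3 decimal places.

Precision = TP/(TP+FP) = 239/311 = 0.7685
Recall = TP/(TP+FN) = 239/406 = 0.5887
F1 = 2·TP/(2·TP+FP+FN) = 478/717 = 0.667

0.667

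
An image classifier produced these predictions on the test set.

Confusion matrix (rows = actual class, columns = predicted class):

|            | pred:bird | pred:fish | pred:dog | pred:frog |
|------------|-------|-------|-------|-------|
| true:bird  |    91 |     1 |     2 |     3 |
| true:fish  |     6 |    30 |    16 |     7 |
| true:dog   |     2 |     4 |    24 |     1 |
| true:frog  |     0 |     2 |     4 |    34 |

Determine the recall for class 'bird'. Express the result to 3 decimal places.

One-vs-rest for 'bird': TP = diagonal; FP = other classes predicted 'bird'; FN = 'bird' predicted as other.
recall = TP/(TP+FN).
bird: TP=91, FN=1+2+3=6 → 91/97 = 0.9381

0.938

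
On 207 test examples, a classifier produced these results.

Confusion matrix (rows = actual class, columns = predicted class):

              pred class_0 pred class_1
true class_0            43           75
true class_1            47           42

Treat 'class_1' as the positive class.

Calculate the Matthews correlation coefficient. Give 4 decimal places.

-0.1635

MCC = (TP·TN − FP·FN) / √((TP+FP)(TP+FN)(TN+FP)(TN+FN))
Numerator = 42·43 − 75·47 = -1719
Denominator = √(117·89·118·90) = √110586060 = 10515.9907
MCC = -1719 / 10515.9907 = -0.1635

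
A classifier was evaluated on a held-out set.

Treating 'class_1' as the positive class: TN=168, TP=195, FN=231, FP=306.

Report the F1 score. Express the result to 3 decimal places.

Precision = TP/(TP+FP) = 195/501 = 0.3892
Recall = TP/(TP+FN) = 195/426 = 0.4577
F1 = 2·TP/(2·TP+FP+FN) = 390/927 = 0.421

0.421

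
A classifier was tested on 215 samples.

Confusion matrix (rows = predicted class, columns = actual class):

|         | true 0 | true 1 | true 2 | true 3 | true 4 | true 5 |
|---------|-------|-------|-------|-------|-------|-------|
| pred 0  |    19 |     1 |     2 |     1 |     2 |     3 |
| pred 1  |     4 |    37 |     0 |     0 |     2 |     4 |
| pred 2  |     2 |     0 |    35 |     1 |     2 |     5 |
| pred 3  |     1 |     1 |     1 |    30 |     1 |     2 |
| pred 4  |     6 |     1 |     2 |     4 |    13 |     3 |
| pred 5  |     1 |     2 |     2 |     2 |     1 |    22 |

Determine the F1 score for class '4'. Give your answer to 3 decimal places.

0.520

Treat '4' as positive and all other classes as negative.
F1 score = 2·TP/(2·TP+FP+FN).
4: TP=13, FP=6+1+2+4+3=16, FN=2+2+2+1+1=8 → 26/50 = 0.5200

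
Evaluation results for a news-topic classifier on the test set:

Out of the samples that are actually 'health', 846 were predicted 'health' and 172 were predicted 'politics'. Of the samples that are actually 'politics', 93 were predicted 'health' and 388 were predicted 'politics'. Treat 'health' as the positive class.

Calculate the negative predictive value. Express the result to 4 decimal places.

NPV = TN/(TN+FN) = 388/(388+172) = 0.6929

0.6929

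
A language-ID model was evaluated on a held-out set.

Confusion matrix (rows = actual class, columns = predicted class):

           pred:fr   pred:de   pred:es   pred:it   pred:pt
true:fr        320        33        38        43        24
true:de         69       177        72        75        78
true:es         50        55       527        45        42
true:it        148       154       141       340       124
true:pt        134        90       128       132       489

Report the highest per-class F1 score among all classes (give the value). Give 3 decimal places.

Per-class F1 score (2·TP/(2·TP+FP+FN)):
  fr: TP=320, FP=69+50+148+134=401, FN=33+38+43+24=138 → 640/1179 = 0.5428
  de: TP=177, FP=33+55+154+90=332, FN=69+72+75+78=294 → 354/980 = 0.3612
  es: TP=527, FP=38+72+141+128=379, FN=50+55+45+42=192 → 1054/1625 = 0.6486
  it: TP=340, FP=43+75+45+132=295, FN=148+154+141+124=567 → 680/1542 = 0.4410
  pt: TP=489, FP=24+78+42+124=268, FN=134+90+128+132=484 → 978/1730 = 0.5653
Highest is class 'es' with F1 score = 0.649.

0.649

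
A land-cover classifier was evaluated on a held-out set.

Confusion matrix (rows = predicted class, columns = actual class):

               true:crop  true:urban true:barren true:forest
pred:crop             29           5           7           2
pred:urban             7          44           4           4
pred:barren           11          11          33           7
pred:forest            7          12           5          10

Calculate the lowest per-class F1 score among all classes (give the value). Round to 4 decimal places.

0.3509

Per-class F1 score (2·TP/(2·TP+FP+FN)):
  crop: TP=29, FP=5+7+2=14, FN=7+11+7=25 → 58/97 = 0.59794
  urban: TP=44, FP=7+4+4=15, FN=5+11+12=28 → 88/131 = 0.67176
  barren: TP=33, FP=11+11+7=29, FN=7+4+5=16 → 66/111 = 0.59459
  forest: TP=10, FP=7+12+5=24, FN=2+4+7=13 → 20/57 = 0.35088
Lowest is class 'forest' with F1 score = 0.3509.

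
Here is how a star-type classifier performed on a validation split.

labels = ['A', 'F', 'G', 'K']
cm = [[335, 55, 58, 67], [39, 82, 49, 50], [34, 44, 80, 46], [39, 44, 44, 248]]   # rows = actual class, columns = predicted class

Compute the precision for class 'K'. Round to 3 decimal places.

Take TP from the diagonal, FP from the rest of the 'K' prediction marginal, FN from the rest of the 'K' actual marginal.
precision = TP/(TP+FP).
K: TP=248, FP=67+50+46=163 → 248/411 = 0.6034

0.603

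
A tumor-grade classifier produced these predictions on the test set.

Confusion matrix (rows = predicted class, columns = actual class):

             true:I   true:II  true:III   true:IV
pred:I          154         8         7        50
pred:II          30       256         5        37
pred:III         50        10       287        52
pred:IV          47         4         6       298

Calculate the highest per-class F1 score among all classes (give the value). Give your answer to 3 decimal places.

0.845

Per-class F1 score (2·TP/(2·TP+FP+FN)):
  I: TP=154, FP=8+7+50=65, FN=30+50+47=127 → 308/500 = 0.6160
  II: TP=256, FP=30+5+37=72, FN=8+10+4=22 → 512/606 = 0.8449
  III: TP=287, FP=50+10+52=112, FN=7+5+6=18 → 574/704 = 0.8153
  IV: TP=298, FP=47+4+6=57, FN=50+37+52=139 → 596/792 = 0.7525
Highest is class 'II' with F1 score = 0.845.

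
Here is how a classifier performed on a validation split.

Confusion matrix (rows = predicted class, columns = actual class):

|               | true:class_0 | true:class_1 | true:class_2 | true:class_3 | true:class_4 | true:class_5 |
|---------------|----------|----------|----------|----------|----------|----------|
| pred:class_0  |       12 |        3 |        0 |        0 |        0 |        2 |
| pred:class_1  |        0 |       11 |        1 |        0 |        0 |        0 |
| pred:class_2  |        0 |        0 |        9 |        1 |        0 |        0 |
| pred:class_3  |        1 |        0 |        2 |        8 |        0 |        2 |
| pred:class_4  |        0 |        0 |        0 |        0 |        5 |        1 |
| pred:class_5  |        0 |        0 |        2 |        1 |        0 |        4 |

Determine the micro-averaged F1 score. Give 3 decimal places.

0.754

Micro-averaging pools counts across classes: ΣTP=49, ΣFP=16, ΣFN=16.
Micro-F1 score = 2·TP/(2·TP+FP+FN) on pooled counts = 0.754 (equals overall accuracy in single-label multiclass).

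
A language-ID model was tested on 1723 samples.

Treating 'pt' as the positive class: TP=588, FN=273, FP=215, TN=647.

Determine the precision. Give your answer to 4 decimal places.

0.7323

Precision = TP/(TP+FP) = 588/(588+215) = 588/803 = 0.7323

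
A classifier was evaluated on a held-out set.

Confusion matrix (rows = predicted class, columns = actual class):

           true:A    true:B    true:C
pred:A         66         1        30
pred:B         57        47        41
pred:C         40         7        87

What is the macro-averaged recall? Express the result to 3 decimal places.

Per-class recall (TP/(TP+FN)):
  A: TP=66, FN=57+40=97 → 66/163 = 0.4049
  B: TP=47, FN=1+7=8 → 47/55 = 0.8545
  C: TP=87, FN=30+41=71 → 87/158 = 0.5506
Macro-recall = mean = (0.4049 + 0.8545 + 0.5506) / 3 = 0.603

0.603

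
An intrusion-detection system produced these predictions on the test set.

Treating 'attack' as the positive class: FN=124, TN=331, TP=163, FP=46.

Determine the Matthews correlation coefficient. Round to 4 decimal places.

0.4757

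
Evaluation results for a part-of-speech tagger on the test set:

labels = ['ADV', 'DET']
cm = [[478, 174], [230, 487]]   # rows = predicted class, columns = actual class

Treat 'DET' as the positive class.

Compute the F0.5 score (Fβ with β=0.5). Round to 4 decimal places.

Fβ = (1+β²)·TP / ((1+β²)·TP + β²·FN + FP), with β²=1/4
= 1.25·487 / (1.25·487 + 0.25·174 + 230) = 0.6900

0.6900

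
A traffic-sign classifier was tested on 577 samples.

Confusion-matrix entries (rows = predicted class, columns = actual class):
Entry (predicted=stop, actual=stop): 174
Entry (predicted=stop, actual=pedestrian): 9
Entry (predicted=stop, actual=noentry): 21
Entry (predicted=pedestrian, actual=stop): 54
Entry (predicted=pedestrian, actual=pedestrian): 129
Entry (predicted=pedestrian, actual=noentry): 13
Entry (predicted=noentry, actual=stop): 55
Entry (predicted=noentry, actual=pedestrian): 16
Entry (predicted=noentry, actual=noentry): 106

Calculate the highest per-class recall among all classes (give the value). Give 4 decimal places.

Per-class recall (TP/(TP+FN)):
  stop: TP=174, FN=54+55=109 → 174/283 = 0.61484
  pedestrian: TP=129, FN=9+16=25 → 129/154 = 0.83766
  noentry: TP=106, FN=21+13=34 → 106/140 = 0.75714
Highest is class 'pedestrian' with recall = 0.8377.

0.8377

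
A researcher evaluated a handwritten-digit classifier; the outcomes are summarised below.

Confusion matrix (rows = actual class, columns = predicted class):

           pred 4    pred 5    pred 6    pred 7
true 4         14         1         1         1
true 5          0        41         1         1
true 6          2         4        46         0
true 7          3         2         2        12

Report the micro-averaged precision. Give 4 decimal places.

0.8626

Micro-averaging pools counts across classes: ΣTP=113, ΣFP=18, ΣFN=18.
Micro-precision = TP/(TP+FP) on pooled counts = 0.8626 (equals overall accuracy in single-label multiclass).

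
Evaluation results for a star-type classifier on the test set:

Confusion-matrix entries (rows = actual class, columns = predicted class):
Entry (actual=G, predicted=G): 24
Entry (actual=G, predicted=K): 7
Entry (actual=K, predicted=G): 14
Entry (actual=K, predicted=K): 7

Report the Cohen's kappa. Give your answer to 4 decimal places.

0.1136

Observed agreement pₒ = trace/N = 31/52 = 0.59615
Expected agreement pₑ = Σ (rowᵢ·colᵢ)/N² = (31·38 + 21·14)/52² = 0.54438
κ = (pₒ − pₑ)/(1 − pₑ) = (0.59615 − 0.54438)/(1 − 0.54438) = 0.1136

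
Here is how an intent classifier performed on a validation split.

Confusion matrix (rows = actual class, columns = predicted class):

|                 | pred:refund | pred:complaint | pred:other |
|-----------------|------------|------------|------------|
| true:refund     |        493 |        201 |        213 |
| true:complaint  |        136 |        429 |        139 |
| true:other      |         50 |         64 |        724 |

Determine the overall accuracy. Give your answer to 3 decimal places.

0.672

Accuracy = trace / total = (493+429+724=1646) / 2449 = 1646/2449 = 0.672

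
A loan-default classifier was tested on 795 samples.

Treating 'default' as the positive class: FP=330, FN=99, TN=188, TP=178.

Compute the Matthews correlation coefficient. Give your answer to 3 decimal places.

0.005

MCC = (TP·TN − FP·FN) / √((TP+FP)(TP+FN)(TN+FP)(TN+FN))
Numerator = 178·188 − 330·99 = 794
Denominator = √(508·277·518·287) = √20919684856 = 144636.3884
MCC = 794 / 144636.3884 = 0.005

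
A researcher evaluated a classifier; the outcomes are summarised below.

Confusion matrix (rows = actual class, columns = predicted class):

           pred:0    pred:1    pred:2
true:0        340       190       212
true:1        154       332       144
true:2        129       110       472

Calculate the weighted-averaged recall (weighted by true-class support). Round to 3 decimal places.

0.549

Per-class recall (TP/(TP+FN)):
  0: TP=340, FN=190+212=402 → 340/742 = 0.4582
  1: TP=332, FN=154+144=298 → 332/630 = 0.5270
  2: TP=472, FN=129+110=239 → 472/711 = 0.6639
Weighted-recall = Σ (supportᵢ/N)·recallᵢ with N=2083: (742/2083)·0.4582 + (630/2083)·0.5270 + (711/2083)·0.6639 = 0.549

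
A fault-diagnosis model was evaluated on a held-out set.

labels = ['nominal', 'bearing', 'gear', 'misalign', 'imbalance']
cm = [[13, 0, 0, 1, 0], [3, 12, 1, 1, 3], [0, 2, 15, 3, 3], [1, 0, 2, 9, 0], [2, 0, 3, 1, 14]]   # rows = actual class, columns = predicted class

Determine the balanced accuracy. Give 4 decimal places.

Balanced accuracy = mean of per-class recall.
  nominal: recall = 13/14 = 0.92857
  bearing: recall = 12/20 = 0.60000
  gear: recall = 15/23 = 0.65217
  misalign: recall = 9/12 = 0.75000
  imbalance: recall = 14/20 = 0.70000
Mean = (0.92857 + 0.60000 + 0.65217 + 0.75000 + 0.70000) / 5 = 0.7261

0.7261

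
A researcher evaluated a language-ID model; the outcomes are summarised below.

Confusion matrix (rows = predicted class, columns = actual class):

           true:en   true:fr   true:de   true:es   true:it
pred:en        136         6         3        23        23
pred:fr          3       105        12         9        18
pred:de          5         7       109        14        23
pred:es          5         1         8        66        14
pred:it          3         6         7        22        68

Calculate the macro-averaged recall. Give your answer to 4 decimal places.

Per-class recall (TP/(TP+FN)):
  en: TP=136, FN=3+5+5+3=16 → 136/152 = 0.89474
  fr: TP=105, FN=6+7+1+6=20 → 105/125 = 0.84000
  de: TP=109, FN=3+12+8+7=30 → 109/139 = 0.78417
  es: TP=66, FN=23+9+14+22=68 → 66/134 = 0.49254
  it: TP=68, FN=23+18+23+14=78 → 68/146 = 0.46575
Macro-recall = mean = (0.89474 + 0.84000 + 0.78417 + 0.49254 + 0.46575) / 5 = 0.6954

0.6954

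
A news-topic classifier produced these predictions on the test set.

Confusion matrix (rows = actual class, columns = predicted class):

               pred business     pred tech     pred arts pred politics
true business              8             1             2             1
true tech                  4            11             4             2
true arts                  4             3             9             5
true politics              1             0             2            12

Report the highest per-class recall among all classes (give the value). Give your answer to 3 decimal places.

0.800

Per-class recall (TP/(TP+FN)):
  business: TP=8, FN=1+2+1=4 → 8/12 = 0.6667
  tech: TP=11, FN=4+4+2=10 → 11/21 = 0.5238
  arts: TP=9, FN=4+3+5=12 → 9/21 = 0.4286
  politics: TP=12, FN=1+0+2=3 → 12/15 = 0.8000
Highest is class 'politics' with recall = 0.800.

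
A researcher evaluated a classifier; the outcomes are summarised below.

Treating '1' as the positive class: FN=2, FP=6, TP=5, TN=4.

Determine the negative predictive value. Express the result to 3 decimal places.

0.667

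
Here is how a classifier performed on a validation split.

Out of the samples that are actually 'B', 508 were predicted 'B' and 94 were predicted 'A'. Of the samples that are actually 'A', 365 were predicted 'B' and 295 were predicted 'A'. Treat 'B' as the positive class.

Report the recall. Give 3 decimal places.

Recall = TP/(TP+FN) = 508/(508+94) = 508/602 = 0.844

0.844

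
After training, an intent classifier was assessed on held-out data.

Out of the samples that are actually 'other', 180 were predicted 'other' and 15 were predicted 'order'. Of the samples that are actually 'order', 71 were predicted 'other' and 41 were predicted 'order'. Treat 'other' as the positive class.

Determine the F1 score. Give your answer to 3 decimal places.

Precision = TP/(TP+FP) = 180/251 = 0.7171
Recall = TP/(TP+FN) = 180/195 = 0.9231
F1 = 2·TP/(2·TP+FP+FN) = 360/446 = 0.807

0.807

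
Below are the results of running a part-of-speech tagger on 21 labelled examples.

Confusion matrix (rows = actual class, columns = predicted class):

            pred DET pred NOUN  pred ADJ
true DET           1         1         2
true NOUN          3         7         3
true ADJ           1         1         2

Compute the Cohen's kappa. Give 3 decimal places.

0.163

Observed agreement pₒ = trace/N = 10/21 = 0.4762
Expected agreement pₑ = Σ (rowᵢ·colᵢ)/N² = (4·5 + 13·9 + 4·7)/21² = 0.3741
κ = (pₒ − pₑ)/(1 − pₑ) = (0.4762 − 0.3741)/(1 − 0.3741) = 0.163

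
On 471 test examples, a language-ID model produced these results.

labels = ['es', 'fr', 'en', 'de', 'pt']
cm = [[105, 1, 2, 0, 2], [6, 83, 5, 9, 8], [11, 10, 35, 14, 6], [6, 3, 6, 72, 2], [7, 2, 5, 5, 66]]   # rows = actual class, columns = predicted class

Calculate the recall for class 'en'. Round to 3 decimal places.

0.461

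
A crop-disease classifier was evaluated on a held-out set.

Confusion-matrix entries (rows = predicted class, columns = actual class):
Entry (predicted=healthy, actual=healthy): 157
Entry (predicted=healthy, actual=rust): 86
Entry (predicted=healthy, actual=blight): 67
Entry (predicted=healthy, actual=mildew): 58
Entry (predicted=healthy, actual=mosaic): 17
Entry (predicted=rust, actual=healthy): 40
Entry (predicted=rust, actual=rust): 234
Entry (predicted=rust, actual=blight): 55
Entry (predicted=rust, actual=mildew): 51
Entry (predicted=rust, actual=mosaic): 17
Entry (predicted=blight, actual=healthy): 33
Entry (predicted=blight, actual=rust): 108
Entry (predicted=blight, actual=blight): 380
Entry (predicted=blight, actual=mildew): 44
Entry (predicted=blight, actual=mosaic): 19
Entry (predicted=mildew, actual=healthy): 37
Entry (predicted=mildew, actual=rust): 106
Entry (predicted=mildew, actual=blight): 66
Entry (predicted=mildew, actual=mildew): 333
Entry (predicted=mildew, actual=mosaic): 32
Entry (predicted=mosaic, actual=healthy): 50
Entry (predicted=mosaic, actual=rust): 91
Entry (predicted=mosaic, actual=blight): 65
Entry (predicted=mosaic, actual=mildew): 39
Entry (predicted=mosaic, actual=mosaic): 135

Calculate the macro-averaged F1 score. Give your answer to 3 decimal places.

Per-class F1 score (2·TP/(2·TP+FP+FN)):
  healthy: TP=157, FP=86+67+58+17=228, FN=40+33+37+50=160 → 314/702 = 0.4473
  rust: TP=234, FP=40+55+51+17=163, FN=86+108+106+91=391 → 468/1022 = 0.4579
  blight: TP=380, FP=33+108+44+19=204, FN=67+55+66+65=253 → 760/1217 = 0.6245
  mildew: TP=333, FP=37+106+66+32=241, FN=58+51+44+39=192 → 666/1099 = 0.6060
  mosaic: TP=135, FP=50+91+65+39=245, FN=17+17+19+32=85 → 270/600 = 0.4500
Macro-F1 score = mean = (0.4473 + 0.4579 + 0.6245 + 0.6060 + 0.4500) / 5 = 0.517

0.517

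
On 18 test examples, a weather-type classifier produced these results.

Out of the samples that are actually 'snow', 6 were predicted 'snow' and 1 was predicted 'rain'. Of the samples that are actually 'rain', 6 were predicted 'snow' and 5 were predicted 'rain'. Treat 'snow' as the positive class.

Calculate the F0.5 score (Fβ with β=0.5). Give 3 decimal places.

0.545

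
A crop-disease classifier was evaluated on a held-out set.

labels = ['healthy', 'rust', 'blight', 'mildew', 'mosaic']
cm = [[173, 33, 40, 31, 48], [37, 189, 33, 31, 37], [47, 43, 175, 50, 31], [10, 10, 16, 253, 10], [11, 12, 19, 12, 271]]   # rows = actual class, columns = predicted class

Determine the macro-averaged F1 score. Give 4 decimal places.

0.6490

Per-class F1 score (2·TP/(2·TP+FP+FN)):
  healthy: TP=173, FP=37+47+10+11=105, FN=33+40+31+48=152 → 346/603 = 0.57380
  rust: TP=189, FP=33+43+10+12=98, FN=37+33+31+37=138 → 378/614 = 0.61564
  blight: TP=175, FP=40+33+16+19=108, FN=47+43+50+31=171 → 350/629 = 0.55644
  mildew: TP=253, FP=31+31+50+12=124, FN=10+10+16+10=46 → 506/676 = 0.74852
  mosaic: TP=271, FP=48+37+31+10=126, FN=11+12+19+12=54 → 542/722 = 0.75069
Macro-F1 score = mean = (0.57380 + 0.61564 + 0.55644 + 0.74852 + 0.75069) / 5 = 0.6490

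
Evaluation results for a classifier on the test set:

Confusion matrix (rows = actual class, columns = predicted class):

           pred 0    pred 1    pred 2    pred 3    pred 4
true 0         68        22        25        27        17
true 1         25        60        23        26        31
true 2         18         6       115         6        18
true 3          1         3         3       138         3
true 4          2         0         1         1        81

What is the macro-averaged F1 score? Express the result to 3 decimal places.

0.630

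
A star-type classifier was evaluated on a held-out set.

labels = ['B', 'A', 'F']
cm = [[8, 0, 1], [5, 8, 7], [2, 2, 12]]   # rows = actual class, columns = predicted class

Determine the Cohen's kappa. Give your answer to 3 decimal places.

0.442

Observed agreement pₒ = trace/N = 28/45 = 0.6222
Expected agreement pₑ = Σ (rowᵢ·colᵢ)/N² = (9·15 + 20·10 + 16·20)/45² = 0.3235
κ = (pₒ − pₑ)/(1 − pₑ) = (0.6222 − 0.3235)/(1 − 0.3235) = 0.442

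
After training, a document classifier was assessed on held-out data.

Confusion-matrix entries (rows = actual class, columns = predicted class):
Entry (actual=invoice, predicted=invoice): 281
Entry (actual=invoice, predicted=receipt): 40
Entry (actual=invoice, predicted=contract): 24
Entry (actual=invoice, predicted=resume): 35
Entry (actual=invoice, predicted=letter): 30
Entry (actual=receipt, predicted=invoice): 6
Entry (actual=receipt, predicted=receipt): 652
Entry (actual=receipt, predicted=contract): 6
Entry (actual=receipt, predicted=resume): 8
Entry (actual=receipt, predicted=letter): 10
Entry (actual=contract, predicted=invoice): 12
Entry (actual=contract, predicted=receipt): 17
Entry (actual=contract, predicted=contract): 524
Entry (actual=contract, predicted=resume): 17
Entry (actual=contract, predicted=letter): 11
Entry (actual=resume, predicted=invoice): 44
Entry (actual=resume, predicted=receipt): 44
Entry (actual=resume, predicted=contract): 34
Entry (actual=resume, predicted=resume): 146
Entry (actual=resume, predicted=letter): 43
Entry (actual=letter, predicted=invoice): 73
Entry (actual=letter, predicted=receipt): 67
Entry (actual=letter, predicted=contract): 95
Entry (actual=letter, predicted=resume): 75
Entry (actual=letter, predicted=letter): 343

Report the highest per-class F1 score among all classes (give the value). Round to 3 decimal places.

0.868

Per-class F1 score (2·TP/(2·TP+FP+FN)):
  invoice: TP=281, FP=6+12+44+73=135, FN=40+24+35+30=129 → 562/826 = 0.6804
  receipt: TP=652, FP=40+17+44+67=168, FN=6+6+8+10=30 → 1304/1502 = 0.8682
  contract: TP=524, FP=24+6+34+95=159, FN=12+17+17+11=57 → 1048/1264 = 0.8291
  resume: TP=146, FP=35+8+17+75=135, FN=44+44+34+43=165 → 292/592 = 0.4932
  letter: TP=343, FP=30+10+11+43=94, FN=73+67+95+75=310 → 686/1090 = 0.6294
Highest is class 'receipt' with F1 score = 0.868.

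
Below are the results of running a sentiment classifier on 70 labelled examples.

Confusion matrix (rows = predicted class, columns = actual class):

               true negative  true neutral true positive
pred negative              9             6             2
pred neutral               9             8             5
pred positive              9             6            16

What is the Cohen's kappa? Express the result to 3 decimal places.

Observed agreement pₒ = trace/N = 33/70 = 0.4714
Expected agreement pₑ = Σ (rowᵢ·colᵢ)/N² = (27·17 + 20·22 + 23·31)/70² = 0.3290
κ = (pₒ − pₑ)/(1 − pₑ) = (0.4714 − 0.3290)/(1 − 0.3290) = 0.212

0.212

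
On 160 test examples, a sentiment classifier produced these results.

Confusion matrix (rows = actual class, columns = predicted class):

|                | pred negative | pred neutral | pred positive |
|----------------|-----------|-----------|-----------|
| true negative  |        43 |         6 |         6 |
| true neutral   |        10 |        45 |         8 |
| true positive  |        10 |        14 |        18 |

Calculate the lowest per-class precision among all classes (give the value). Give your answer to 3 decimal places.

0.563

Per-class precision (TP/(TP+FP)):
  negative: TP=43, FP=10+10=20 → 43/63 = 0.6825
  neutral: TP=45, FP=6+14=20 → 45/65 = 0.6923
  positive: TP=18, FP=6+8=14 → 18/32 = 0.5625
Lowest is class 'positive' with precision = 0.563.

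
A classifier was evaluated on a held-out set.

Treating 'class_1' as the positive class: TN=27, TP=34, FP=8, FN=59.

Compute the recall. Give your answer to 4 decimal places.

Recall = TP/(TP+FN) = 34/(34+59) = 34/93 = 0.3656

0.3656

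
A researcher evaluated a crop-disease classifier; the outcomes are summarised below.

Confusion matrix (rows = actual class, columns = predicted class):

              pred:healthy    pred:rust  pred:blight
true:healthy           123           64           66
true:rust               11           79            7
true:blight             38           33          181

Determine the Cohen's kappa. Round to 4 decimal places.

0.4456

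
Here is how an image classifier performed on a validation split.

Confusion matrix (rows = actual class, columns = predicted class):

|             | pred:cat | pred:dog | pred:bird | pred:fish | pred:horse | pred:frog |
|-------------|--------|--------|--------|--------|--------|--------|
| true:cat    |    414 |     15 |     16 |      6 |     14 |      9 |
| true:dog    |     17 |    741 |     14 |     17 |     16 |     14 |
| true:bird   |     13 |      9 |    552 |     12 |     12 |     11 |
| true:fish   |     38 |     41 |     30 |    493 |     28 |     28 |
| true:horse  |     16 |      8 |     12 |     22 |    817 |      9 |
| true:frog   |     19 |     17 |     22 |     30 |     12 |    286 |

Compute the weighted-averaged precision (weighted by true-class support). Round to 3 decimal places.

Per-class precision (TP/(TP+FP)):
  cat: TP=414, FP=17+13+38+16+19=103 → 414/517 = 0.8008
  dog: TP=741, FP=15+9+41+8+17=90 → 741/831 = 0.8917
  bird: TP=552, FP=16+14+30+12+22=94 → 552/646 = 0.8545
  fish: TP=493, FP=6+17+12+22+30=87 → 493/580 = 0.8500
  horse: TP=817, FP=14+16+12+28+12=82 → 817/899 = 0.9088
  frog: TP=286, FP=9+14+11+28+9=71 → 286/357 = 0.8011
Weighted-precision = Σ (supportᵢ/N)·precisionᵢ with N=3830: (474/3830)·0.8008 + (819/3830)·0.8917 + (609/3830)·0.8545 + (658/3830)·0.8500 + (884/3830)·0.9088 + (386/3830)·0.8011 = 0.862

0.862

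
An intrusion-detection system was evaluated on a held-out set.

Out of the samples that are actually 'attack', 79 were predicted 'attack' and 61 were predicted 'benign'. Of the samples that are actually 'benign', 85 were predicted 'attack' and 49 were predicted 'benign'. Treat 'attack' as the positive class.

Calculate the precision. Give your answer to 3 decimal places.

0.482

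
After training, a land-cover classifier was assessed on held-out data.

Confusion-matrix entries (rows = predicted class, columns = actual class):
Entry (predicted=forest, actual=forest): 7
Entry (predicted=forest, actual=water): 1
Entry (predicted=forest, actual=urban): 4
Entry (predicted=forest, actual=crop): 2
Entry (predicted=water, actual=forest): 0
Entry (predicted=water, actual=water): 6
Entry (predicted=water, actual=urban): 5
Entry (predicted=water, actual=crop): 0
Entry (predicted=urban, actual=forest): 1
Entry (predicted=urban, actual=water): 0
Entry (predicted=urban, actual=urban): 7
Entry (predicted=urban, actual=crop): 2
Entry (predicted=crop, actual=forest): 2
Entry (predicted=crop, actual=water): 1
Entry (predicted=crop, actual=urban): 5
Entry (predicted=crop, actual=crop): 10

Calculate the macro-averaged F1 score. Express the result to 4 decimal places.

0.5729

Per-class F1 score (2·TP/(2·TP+FP+FN)):
  forest: TP=7, FP=1+4+2=7, FN=0+1+2=3 → 14/24 = 0.58333
  water: TP=6, FP=0+5+0=5, FN=1+0+1=2 → 12/19 = 0.63158
  urban: TP=7, FP=1+0+2=3, FN=4+5+5=14 → 14/31 = 0.45161
  crop: TP=10, FP=2+1+5=8, FN=2+0+2=4 → 20/32 = 0.62500
Macro-F1 score = mean = (0.58333 + 0.63158 + 0.45161 + 0.62500) / 4 = 0.5729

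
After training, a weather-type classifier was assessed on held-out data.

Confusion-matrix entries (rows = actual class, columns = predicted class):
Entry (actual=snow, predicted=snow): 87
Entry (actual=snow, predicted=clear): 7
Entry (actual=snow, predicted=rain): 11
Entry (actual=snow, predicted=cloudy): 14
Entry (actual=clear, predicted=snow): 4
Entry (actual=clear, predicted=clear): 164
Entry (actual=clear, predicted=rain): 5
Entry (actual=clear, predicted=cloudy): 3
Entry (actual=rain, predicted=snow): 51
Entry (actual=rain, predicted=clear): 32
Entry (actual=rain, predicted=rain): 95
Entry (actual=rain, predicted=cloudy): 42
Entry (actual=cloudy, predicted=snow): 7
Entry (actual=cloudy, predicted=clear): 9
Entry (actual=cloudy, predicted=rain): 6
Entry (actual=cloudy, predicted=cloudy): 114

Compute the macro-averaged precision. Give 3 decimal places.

Per-class precision (TP/(TP+FP)):
  snow: TP=87, FP=4+51+7=62 → 87/149 = 0.5839
  clear: TP=164, FP=7+32+9=48 → 164/212 = 0.7736
  rain: TP=95, FP=11+5+6=22 → 95/117 = 0.8120
  cloudy: TP=114, FP=14+3+42=59 → 114/173 = 0.6590
Macro-precision = mean = (0.5839 + 0.7736 + 0.8120 + 0.6590) / 4 = 0.707

0.707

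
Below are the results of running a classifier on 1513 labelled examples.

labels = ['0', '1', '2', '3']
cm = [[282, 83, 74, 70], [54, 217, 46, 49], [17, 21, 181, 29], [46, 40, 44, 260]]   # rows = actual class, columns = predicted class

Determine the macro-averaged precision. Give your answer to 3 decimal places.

Per-class precision (TP/(TP+FP)):
  0: TP=282, FP=54+17+46=117 → 282/399 = 0.7068
  1: TP=217, FP=83+21+40=144 → 217/361 = 0.6011
  2: TP=181, FP=74+46+44=164 → 181/345 = 0.5246
  3: TP=260, FP=70+49+29=148 → 260/408 = 0.6373
Macro-precision = mean = (0.7068 + 0.6011 + 0.5246 + 0.6373) / 4 = 0.617

0.617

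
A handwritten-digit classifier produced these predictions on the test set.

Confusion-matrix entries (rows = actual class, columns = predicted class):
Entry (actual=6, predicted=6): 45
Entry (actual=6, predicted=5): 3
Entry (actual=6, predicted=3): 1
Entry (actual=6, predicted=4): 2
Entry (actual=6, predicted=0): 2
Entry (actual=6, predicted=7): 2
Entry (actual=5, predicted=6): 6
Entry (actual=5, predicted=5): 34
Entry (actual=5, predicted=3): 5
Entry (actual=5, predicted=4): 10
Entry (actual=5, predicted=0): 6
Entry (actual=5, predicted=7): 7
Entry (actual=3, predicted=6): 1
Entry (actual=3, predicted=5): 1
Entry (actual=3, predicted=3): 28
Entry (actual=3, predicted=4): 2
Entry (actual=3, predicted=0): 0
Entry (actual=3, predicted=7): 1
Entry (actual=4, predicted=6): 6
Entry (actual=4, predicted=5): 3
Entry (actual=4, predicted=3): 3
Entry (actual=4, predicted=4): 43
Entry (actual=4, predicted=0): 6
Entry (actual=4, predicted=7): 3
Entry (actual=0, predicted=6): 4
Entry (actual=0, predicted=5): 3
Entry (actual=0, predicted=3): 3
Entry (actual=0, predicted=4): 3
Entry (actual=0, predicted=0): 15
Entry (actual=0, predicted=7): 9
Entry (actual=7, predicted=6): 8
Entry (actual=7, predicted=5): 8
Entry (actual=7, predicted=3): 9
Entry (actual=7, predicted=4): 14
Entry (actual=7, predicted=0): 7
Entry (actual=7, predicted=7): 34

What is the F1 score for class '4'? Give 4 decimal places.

0.6232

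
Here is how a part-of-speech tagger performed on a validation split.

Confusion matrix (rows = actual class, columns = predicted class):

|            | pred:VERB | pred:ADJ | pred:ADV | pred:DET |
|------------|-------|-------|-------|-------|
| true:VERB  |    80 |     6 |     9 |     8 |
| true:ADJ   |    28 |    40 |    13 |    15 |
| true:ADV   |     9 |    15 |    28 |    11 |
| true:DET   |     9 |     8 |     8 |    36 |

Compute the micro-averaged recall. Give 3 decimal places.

0.570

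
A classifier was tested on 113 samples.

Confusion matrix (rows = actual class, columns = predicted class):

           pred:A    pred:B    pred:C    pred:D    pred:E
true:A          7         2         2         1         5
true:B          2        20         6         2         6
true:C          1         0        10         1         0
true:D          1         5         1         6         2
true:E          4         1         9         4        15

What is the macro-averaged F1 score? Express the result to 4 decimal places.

0.4936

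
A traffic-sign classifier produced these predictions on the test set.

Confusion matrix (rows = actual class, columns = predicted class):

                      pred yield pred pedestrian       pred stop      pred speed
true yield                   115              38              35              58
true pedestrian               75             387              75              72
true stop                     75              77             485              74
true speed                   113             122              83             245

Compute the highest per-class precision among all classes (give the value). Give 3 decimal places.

0.715

Per-class precision (TP/(TP+FP)):
  yield: TP=115, FP=75+75+113=263 → 115/378 = 0.3042
  pedestrian: TP=387, FP=38+77+122=237 → 387/624 = 0.6202
  stop: TP=485, FP=35+75+83=193 → 485/678 = 0.7153
  speed: TP=245, FP=58+72+74=204 → 245/449 = 0.5457
Highest is class 'stop' with precision = 0.715.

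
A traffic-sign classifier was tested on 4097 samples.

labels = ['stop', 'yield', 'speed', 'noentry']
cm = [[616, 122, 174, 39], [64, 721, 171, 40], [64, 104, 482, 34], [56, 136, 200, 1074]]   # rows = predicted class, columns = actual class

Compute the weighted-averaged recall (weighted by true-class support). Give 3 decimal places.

Per-class recall (TP/(TP+FN)):
  stop: TP=616, FN=64+64+56=184 → 616/800 = 0.7700
  yield: TP=721, FN=122+104+136=362 → 721/1083 = 0.6657
  speed: TP=482, FN=174+171+200=545 → 482/1027 = 0.4693
  noentry: TP=1074, FN=39+40+34=113 → 1074/1187 = 0.9048
Weighted-recall = Σ (supportᵢ/N)·recallᵢ with N=4097: (800/4097)·0.7700 + (1083/4097)·0.6657 + (1027/4097)·0.4693 + (1187/4097)·0.9048 = 0.706

0.706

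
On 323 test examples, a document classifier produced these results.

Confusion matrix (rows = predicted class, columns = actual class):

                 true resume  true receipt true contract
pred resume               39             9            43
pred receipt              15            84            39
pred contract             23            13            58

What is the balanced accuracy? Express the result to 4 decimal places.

Balanced accuracy = mean of per-class recall.
  resume: recall = 39/77 = 0.50649
  receipt: recall = 84/106 = 0.79245
  contract: recall = 58/140 = 0.41429
Mean = (0.50649 + 0.79245 + 0.41429) / 3 = 0.5711

0.5711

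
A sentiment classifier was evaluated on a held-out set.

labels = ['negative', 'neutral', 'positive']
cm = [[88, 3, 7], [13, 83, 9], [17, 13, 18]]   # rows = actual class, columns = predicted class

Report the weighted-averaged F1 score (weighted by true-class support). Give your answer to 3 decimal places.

0.742

Per-class F1 score (2·TP/(2·TP+FP+FN)):
  negative: TP=88, FP=13+17=30, FN=3+7=10 → 176/216 = 0.8148
  neutral: TP=83, FP=3+13=16, FN=13+9=22 → 166/204 = 0.8137
  positive: TP=18, FP=7+9=16, FN=17+13=30 → 36/82 = 0.4390
Weighted-F1 score = Σ (supportᵢ/N)·F1 scoreᵢ with N=251: (98/251)·0.8148 + (105/251)·0.8137 + (48/251)·0.4390 = 0.742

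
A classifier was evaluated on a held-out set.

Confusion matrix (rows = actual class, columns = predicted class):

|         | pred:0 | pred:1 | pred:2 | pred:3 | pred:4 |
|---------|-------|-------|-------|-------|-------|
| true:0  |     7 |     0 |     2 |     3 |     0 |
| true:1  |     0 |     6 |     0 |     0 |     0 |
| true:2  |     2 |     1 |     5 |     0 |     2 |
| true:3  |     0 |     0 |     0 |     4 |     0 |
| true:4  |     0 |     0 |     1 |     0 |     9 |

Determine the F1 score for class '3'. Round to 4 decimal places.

0.7273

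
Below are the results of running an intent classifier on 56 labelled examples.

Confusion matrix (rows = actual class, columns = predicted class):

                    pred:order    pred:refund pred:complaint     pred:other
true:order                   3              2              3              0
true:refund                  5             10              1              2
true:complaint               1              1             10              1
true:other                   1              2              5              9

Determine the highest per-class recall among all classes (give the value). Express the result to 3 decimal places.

Per-class recall (TP/(TP+FN)):
  order: TP=3, FN=2+3+0=5 → 3/8 = 0.3750
  refund: TP=10, FN=5+1+2=8 → 10/18 = 0.5556
  complaint: TP=10, FN=1+1+1=3 → 10/13 = 0.7692
  other: TP=9, FN=1+2+5=8 → 9/17 = 0.5294
Highest is class 'complaint' with recall = 0.769.

0.769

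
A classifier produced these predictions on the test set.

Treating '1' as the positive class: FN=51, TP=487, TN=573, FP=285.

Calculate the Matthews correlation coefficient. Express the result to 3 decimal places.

MCC = (TP·TN − FP·FN) / √((TP+FP)(TP+FN)(TN+FP)(TN+FN))
Numerator = 487·573 − 285·51 = 264516
Denominator = √(772·538·858·624) = √222367571712 = 471558.6620
MCC = 264516 / 471558.6620 = 0.561

0.561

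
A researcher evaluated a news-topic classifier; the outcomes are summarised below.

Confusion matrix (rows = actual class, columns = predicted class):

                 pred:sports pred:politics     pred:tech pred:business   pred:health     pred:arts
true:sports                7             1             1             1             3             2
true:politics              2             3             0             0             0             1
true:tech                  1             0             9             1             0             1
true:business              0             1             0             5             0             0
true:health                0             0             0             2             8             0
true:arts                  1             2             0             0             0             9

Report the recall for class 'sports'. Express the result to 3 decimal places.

0.467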